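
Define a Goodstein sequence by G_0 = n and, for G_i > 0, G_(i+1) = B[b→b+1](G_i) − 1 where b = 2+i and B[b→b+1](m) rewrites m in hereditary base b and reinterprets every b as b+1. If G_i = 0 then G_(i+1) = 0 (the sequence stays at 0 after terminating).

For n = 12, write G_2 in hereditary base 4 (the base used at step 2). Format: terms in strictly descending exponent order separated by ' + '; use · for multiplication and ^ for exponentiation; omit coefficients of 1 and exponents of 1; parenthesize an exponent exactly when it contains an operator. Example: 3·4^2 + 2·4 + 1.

G_0=12  [base 2] 2^(2 + 1) + 2^2  →[2↦3]→  3^(3 + 1) + 3^3 = 108  −1 ⇒ G_1=107
G_1=107  [base 3] 3^(3 + 1) + 2·3^2 + 2·3 + 2  →[3↦4]→  4^(4 + 1) + 2·4^2 + 2·4 + 2 = 1066  −1 ⇒ G_2=1065

4^(4 + 1) + 2·4^2 + 2·4 + 1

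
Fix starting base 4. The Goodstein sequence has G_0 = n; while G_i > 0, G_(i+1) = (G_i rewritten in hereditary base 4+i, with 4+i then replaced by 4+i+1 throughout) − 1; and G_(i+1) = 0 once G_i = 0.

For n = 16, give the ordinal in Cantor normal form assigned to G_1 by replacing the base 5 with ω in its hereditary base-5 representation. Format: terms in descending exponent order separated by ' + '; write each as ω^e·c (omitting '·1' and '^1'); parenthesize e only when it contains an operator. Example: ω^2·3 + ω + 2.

ω·4 + 4

i=0: 16 = 4^2 (b=4); 4→5: 5^2 = 25; 25−1 = 24
i=1: 24 = 4·5 + 4 (b=5); 5→6: 4·6 + 4 = 28; 28−1 = 27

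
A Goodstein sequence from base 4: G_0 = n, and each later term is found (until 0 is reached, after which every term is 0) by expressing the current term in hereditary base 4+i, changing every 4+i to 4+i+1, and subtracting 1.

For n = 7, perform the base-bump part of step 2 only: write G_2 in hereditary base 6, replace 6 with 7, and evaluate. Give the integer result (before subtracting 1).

8

G_0=7  [base 4] 4 + 3  →[4↦5]→  5 + 3 = 8  −1 ⇒ G_1=7
G_1=7  [base 5] 5 + 2  →[5↦6]→  6 + 2 = 8  −1 ⇒ G_2=7
G_2=7  [base 6] 6 + 1  →[6↦7]→  7 + 1 = 8  −1 ⇒ G_3=7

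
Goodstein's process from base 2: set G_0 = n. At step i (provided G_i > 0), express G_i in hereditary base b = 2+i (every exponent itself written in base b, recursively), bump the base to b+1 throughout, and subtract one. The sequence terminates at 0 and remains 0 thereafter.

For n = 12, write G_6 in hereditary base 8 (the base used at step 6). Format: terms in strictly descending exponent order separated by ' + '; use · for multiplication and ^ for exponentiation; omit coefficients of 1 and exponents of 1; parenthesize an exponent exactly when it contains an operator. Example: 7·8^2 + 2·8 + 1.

8^(8 + 1) + 2·8^2 + 8 + 3

[0] 12 ≡ 2^(2 + 1) + 2^2 (base 2). Lift 3: 108. −1: 107.
[1] 107 ≡ 3^(3 + 1) + 2·3^2 + 2·3 + 2 (base 3). Lift 4: 1066. −1: 1065.
[2] 1065 ≡ 4^(4 + 1) + 2·4^2 + 2·4 + 1 (base 4). Lift 5: 15686. −1: 15685.
[3] 15685 ≡ 5^(5 + 1) + 2·5^2 + 2·5 (base 5). Lift 6: 280020. −1: 280019.
[4] 280019 ≡ 6^(6 + 1) + 2·6^2 + 6 + 5 (base 6). Lift 7: 5764911. −1: 5764910.
[5] 5764910 ≡ 7^(7 + 1) + 2·7^2 + 7 + 4 (base 7). Lift 8: 134217868. −1: 134217867.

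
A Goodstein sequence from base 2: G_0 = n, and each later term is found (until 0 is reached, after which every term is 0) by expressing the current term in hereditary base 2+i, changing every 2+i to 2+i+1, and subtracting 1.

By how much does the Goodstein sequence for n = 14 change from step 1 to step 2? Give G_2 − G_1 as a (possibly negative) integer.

[0] 14 ≡ 2^(2 + 1) + 2^2 + 2 (base 2). Lift 3: 111. −1: 110.
[1] 110 ≡ 3^(3 + 1) + 3^3 + 2 (base 3). Lift 4: 1282. −1: 1281.

1171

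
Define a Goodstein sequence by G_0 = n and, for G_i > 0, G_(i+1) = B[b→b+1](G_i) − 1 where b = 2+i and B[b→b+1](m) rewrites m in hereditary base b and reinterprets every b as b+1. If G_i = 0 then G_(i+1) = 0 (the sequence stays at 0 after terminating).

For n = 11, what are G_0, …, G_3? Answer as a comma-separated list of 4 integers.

11, 84, 1027, 15627

(0) 11|_2 = 2^(2 + 1) + 2 + 1 ↦ 3^(3 + 1) + 3 + 1|_3 = 85 ⇒ 84
(1) 84|_3 = 3^(3 + 1) + 3 ↦ 4^(4 + 1) + 4|_4 = 1028 ⇒ 1027
(2) 1027|_4 = 4^(4 + 1) + 3 ↦ 5^(5 + 1) + 3|_5 = 15628 ⇒ 15627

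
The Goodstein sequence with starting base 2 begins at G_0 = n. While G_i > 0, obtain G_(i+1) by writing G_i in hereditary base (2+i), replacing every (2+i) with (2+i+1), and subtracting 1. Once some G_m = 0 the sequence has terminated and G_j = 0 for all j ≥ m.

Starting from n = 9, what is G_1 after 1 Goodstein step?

G_0=9  [base 2] 2^(2 + 1) + 1  →[2↦3]→  3^(3 + 1) + 1 = 82  −1 ⇒ G_1=81
G_1=81  [base 3] 3^(3 + 1)  →[3↦4]→  4^(4 + 1) = 1024  −1 ⇒ G_2=1023

81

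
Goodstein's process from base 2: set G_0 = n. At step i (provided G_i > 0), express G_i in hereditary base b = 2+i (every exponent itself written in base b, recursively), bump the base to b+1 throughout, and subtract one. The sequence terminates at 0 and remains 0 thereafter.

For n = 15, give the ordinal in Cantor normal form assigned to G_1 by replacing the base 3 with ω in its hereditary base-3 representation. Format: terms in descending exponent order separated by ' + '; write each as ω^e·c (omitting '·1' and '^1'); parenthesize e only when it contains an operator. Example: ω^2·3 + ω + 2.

ω^(ω + 1) + ω^ω + ω

G_0 = 15. HB_2(15) = 2^(2 + 1) + 2^2 + 2 + 1. Bump = 112. G_1 = 111.
G_1 = 111. HB_3(111) = 3^(3 + 1) + 3^3 + 3. Bump = 1284. G_2 = 1283.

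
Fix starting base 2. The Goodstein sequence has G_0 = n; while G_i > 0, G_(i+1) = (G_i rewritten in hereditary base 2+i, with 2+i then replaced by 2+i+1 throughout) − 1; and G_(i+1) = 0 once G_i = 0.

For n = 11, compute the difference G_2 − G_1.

G_0 = 11. HB_2(11) = 2^(2 + 1) + 2 + 1. Bump = 85. G_1 = 84.
G_1 = 84. HB_3(84) = 3^(3 + 1) + 3. Bump = 1028. G_2 = 1027.

943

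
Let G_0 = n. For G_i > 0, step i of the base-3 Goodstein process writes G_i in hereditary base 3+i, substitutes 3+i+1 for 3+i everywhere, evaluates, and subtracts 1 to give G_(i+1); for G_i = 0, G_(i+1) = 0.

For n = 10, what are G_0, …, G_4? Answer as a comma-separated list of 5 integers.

10, 16, 24, 27, 30

10 —HB3→ 3^2 + 1 —bump→ 4^2 + 1 = 17 —(−1)→ 16
16 —HB4→ 4^2 —bump→ 5^2 = 25 —(−1)→ 24
24 —HB5→ 4·5 + 4 —bump→ 4·6 + 4 = 28 —(−1)→ 27
27 —HB6→ 4·6 + 3 —bump→ 4·7 + 3 = 31 —(−1)→ 30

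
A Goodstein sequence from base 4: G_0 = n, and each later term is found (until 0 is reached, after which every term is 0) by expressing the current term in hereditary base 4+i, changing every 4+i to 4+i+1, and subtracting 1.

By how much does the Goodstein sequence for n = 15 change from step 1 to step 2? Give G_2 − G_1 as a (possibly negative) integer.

2

[0] 15 ≡ 3·4 + 3 (base 4). Lift 5: 18. −1: 17.
[1] 17 ≡ 3·5 + 2 (base 5). Lift 6: 20. −1: 19.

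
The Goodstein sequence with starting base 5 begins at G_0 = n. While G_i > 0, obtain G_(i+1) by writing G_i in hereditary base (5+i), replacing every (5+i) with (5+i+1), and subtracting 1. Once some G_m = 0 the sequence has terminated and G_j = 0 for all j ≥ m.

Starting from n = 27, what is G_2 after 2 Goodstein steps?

i=0: 27 = 5^2 + 2 (b=5); 5→6: 6^2 + 2 = 38; 38−1 = 37
i=1: 37 = 6^2 + 1 (b=6); 6→7: 7^2 + 1 = 50; 50−1 = 49
i=2: 49 = 7^2 (b=7); 7→8: 8^2 = 64; 64−1 = 63

49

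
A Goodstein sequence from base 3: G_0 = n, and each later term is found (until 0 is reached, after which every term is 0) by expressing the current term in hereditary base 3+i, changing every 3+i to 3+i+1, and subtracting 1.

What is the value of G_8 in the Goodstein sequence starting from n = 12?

81

step 0: 12 = 3^2 + 3; sub 4 for 3: 4^2 + 4; = 20; G_1 = 20−1 = 19
step 1: 19 = 4^2 + 3; sub 5 for 4: 5^2 + 3; = 28; G_2 = 28−1 = 27
step 2: 27 = 5^2 + 2; sub 6 for 5: 6^2 + 2; = 38; G_3 = 38−1 = 37
step 3: 37 = 6^2 + 1; sub 7 for 6: 7^2 + 1; = 50; G_4 = 50−1 = 49
step 4: 49 = 7^2; sub 8 for 7: 8^2; = 64; G_5 = 64−1 = 63
step 5: 63 = 7·8 + 7; sub 9 for 8: 7·9 + 7; = 70; G_6 = 70−1 = 69
step 6: 69 = 7·9 + 6; sub 10 for 9: 7·10 + 6; = 76; G_7 = 76−1 = 75
step 7: 75 = 7·10 + 5; sub 11 for 10: 7·11 + 5; = 82; G_8 = 82−1 = 81
step 8: 81 = 7·11 + 4; sub 12 for 11: 7·12 + 4; = 88; G_9 = 88−1 = 87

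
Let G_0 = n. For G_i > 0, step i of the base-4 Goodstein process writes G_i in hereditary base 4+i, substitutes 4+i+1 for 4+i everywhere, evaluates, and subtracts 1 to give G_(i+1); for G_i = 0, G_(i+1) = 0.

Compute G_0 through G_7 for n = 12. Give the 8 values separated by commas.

G_0=12  [base 4] 3·4  →[4↦5]→  3·5 = 15  −1 ⇒ G_1=14
G_1=14  [base 5] 2·5 + 4  →[5↦6]→  2·6 + 4 = 16  −1 ⇒ G_2=15
G_2=15  [base 6] 2·6 + 3  →[6↦7]→  2·7 + 3 = 17  −1 ⇒ G_3=16
G_3=16  [base 7] 2·7 + 2  →[7↦8]→  2·8 + 2 = 18  −1 ⇒ G_4=17
G_4=17  [base 8] 2·8 + 1  →[8↦9]→  2·9 + 1 = 19  −1 ⇒ G_5=18
G_5=18  [base 9] 2·9  →[9↦10]→  2·10 = 20  −1 ⇒ G_6=19
G_6=19  [base 10] 10 + 9  →[10↦11]→  11 + 9 = 20  −1 ⇒ G_7=19

12, 14, 15, 16, 17, 18, 19, 19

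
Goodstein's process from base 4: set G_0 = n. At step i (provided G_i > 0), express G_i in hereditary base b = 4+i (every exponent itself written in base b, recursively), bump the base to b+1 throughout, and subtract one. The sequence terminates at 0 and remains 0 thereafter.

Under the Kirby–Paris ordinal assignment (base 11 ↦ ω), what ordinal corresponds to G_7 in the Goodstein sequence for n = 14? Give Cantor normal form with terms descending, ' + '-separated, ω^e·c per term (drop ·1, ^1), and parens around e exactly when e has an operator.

G_0 = 14. HB_4(14) = 3·4 + 2. Bump = 17. G_1 = 16.
G_1 = 16. HB_5(16) = 3·5 + 1. Bump = 19. G_2 = 18.
G_2 = 18. HB_6(18) = 3·6. Bump = 21. G_3 = 20.
G_3 = 20. HB_7(20) = 2·7 + 6. Bump = 22. G_4 = 21.
G_4 = 21. HB_8(21) = 2·8 + 5. Bump = 23. G_5 = 22.
G_5 = 22. HB_9(22) = 2·9 + 4. Bump = 24. G_6 = 23.
G_6 = 23. HB_10(23) = 2·10 + 3. Bump = 25. G_7 = 24.
G_7 = 24. HB_11(24) = 2·11 + 2. Bump = 26. G_8 = 25.

ω·2 + 2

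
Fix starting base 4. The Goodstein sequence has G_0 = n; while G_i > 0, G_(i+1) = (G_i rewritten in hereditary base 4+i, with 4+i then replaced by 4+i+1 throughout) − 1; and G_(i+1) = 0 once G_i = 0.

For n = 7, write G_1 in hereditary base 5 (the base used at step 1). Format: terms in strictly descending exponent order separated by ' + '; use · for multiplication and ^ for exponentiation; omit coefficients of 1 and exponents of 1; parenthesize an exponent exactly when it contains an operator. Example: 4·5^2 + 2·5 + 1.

5 + 2

i=0: 7 = 4 + 3 (b=4); 4→5: 5 + 3 = 8; 8−1 = 7
i=1: 7 = 5 + 2 (b=5); 5→6: 6 + 2 = 8; 8−1 = 7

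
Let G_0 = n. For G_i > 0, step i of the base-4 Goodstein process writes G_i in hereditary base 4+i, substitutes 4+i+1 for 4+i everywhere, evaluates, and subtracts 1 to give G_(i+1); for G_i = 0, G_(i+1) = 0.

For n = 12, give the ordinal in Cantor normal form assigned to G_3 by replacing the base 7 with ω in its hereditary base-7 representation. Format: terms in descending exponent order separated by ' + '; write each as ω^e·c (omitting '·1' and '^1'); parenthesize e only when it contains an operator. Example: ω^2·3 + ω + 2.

[0] 12 ≡ 3·4 (base 4). Lift 5: 15. −1: 14.
[1] 14 ≡ 2·5 + 4 (base 5). Lift 6: 16. −1: 15.
[2] 15 ≡ 2·6 + 3 (base 6). Lift 7: 17. −1: 16.
[3] 16 ≡ 2·7 + 2 (base 7). Lift 8: 18. −1: 17.

ω·2 + 2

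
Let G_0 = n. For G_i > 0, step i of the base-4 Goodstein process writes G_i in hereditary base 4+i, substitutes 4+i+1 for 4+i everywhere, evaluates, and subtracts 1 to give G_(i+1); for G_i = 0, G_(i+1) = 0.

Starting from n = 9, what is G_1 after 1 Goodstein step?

[0] 9 ≡ 2·4 + 1 (base 4). Lift 5: 11. −1: 10.
[1] 10 ≡ 2·5 (base 5). Lift 6: 12. −1: 11.

10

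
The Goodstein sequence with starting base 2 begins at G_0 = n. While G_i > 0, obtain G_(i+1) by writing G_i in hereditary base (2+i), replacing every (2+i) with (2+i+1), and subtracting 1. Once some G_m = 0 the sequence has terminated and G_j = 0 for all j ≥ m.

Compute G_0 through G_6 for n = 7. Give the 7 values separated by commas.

7, 30, 259, 3127, 46657, 823543, 16777215

i=0: 7 = 2^2 + 2 + 1 (b=2); 2→3: 3^3 + 3 + 1 = 31; 31−1 = 30
i=1: 30 = 3^3 + 3 (b=3); 3→4: 4^4 + 4 = 260; 260−1 = 259
i=2: 259 = 4^4 + 3 (b=4); 4→5: 5^5 + 3 = 3128; 3128−1 = 3127
i=3: 3127 = 5^5 + 2 (b=5); 5→6: 6^6 + 2 = 46658; 46658−1 = 46657
i=4: 46657 = 6^6 + 1 (b=6); 6→7: 7^7 + 1 = 823544; 823544−1 = 823543
i=5: 823543 = 7^7 (b=7); 7→8: 8^8 = 16777216; 16777216−1 = 16777215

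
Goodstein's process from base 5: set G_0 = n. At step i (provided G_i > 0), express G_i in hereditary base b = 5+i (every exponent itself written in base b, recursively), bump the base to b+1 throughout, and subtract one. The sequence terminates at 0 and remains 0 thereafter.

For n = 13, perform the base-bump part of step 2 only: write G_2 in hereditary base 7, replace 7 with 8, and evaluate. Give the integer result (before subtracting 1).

17

13 —HB5→ 2·5 + 3 —bump→ 2·6 + 3 = 15 —(−1)→ 14
14 —HB6→ 2·6 + 2 —bump→ 2·7 + 2 = 16 —(−1)→ 15
15 —HB7→ 2·7 + 1 —bump→ 2·8 + 1 = 17 —(−1)→ 16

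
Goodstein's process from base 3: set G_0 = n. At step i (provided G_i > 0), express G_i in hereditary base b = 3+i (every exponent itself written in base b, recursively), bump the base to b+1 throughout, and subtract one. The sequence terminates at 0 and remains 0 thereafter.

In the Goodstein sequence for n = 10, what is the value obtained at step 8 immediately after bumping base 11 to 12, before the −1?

(0) 10|_3 = 3^2 + 1 ↦ 4^2 + 1|_4 = 17 ⇒ 16
(1) 16|_4 = 4^2 ↦ 5^2|_5 = 25 ⇒ 24
(2) 24|_5 = 4·5 + 4 ↦ 4·6 + 4|_6 = 28 ⇒ 27
(3) 27|_6 = 4·6 + 3 ↦ 4·7 + 3|_7 = 31 ⇒ 30
(4) 30|_7 = 4·7 + 2 ↦ 4·8 + 2|_8 = 34 ⇒ 33
(5) 33|_8 = 4·8 + 1 ↦ 4·9 + 1|_9 = 37 ⇒ 36
(6) 36|_9 = 4·9 ↦ 4·10|_10 = 40 ⇒ 39
(7) 39|_10 = 3·10 + 9 ↦ 3·11 + 9|_11 = 42 ⇒ 41

44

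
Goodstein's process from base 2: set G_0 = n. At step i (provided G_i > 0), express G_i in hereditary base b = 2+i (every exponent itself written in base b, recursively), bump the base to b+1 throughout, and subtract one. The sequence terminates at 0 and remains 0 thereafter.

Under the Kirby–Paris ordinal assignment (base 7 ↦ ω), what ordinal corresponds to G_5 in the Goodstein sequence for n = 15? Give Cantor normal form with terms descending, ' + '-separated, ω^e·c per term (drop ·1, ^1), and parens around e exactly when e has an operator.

(0) 15|_2 = 2^(2 + 1) + 2^2 + 2 + 1 ↦ 3^(3 + 1) + 3^3 + 3 + 1|_3 = 112 ⇒ 111
(1) 111|_3 = 3^(3 + 1) + 3^3 + 3 ↦ 4^(4 + 1) + 4^4 + 4|_4 = 1284 ⇒ 1283
(2) 1283|_4 = 4^(4 + 1) + 4^4 + 3 ↦ 5^(5 + 1) + 5^5 + 3|_5 = 18753 ⇒ 18752
(3) 18752|_5 = 5^(5 + 1) + 5^5 + 2 ↦ 6^(6 + 1) + 6^6 + 2|_6 = 326594 ⇒ 326593
(4) 326593|_6 = 6^(6 + 1) + 6^6 + 1 ↦ 7^(7 + 1) + 7^7 + 1|_7 = 6588345 ⇒ 6588344
(5) 6588344|_7 = 7^(7 + 1) + 7^7 ↦ 8^(8 + 1) + 8^8|_8 = 150994944 ⇒ 150994943

ω^(ω + 1) + ω^ω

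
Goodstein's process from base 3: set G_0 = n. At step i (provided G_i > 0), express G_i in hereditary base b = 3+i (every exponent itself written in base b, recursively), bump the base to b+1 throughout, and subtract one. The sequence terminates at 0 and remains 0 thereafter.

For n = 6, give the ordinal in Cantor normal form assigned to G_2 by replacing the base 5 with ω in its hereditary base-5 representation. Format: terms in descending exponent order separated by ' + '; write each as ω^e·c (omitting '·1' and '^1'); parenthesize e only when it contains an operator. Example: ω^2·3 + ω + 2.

base 3: 6 = 2·3; at 4: 2·4 = 8; next = 7
base 4: 7 = 4 + 3; at 5: 5 + 3 = 8; next = 7
base 5: 7 = 5 + 2; at 6: 6 + 2 = 8; next = 7

ω + 2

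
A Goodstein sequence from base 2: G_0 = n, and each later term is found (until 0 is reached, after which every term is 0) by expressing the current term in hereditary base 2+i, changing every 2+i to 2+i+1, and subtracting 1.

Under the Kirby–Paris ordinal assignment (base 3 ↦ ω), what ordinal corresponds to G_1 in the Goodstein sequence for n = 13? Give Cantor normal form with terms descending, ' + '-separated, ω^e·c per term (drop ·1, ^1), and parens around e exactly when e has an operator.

(0) 13|_2 = 2^(2 + 1) + 2^2 + 1 ↦ 3^(3 + 1) + 3^3 + 1|_3 = 109 ⇒ 108
(1) 108|_3 = 3^(3 + 1) + 3^3 ↦ 4^(4 + 1) + 4^4|_4 = 1280 ⇒ 1279

ω^(ω + 1) + ω^ω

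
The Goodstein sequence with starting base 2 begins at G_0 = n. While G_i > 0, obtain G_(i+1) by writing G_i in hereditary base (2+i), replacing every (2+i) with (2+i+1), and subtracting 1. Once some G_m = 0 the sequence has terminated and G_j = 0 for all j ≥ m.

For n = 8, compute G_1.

8 —HB2→ 2^(2 + 1) —bump→ 3^(3 + 1) = 81 —(−1)→ 80
80 —HB3→ 2·3^3 + 2·3^2 + 2·3 + 2 —bump→ 2·4^4 + 2·4^2 + 2·4 + 2 = 554 —(−1)→ 553

80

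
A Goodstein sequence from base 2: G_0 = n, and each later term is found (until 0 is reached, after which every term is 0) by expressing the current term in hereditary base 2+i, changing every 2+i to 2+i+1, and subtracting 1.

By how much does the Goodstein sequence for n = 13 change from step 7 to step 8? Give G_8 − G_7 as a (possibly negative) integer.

96513216470

13 —HB2→ 2^(2 + 1) + 2^2 + 1 —bump→ 3^(3 + 1) + 3^3 + 1 = 109 —(−1)→ 108
108 —HB3→ 3^(3 + 1) + 3^3 —bump→ 4^(4 + 1) + 4^4 = 1280 —(−1)→ 1279
1279 —HB4→ 4^(4 + 1) + 3·4^3 + 3·4^2 + 3·4 + 3 —bump→ 5^(5 + 1) + 3·5^3 + 3·5^2 + 3·5 + 3 = 16093 —(−1)→ 16092
16092 —HB5→ 5^(5 + 1) + 3·5^3 + 3·5^2 + 3·5 + 2 —bump→ 6^(6 + 1) + 3·6^3 + 3·6^2 + 3·6 + 2 = 280712 —(−1)→ 280711
280711 —HB6→ 6^(6 + 1) + 3·6^3 + 3·6^2 + 3·6 + 1 —bump→ 7^(7 + 1) + 3·7^3 + 3·7^2 + 3·7 + 1 = 5765999 —(−1)→ 5765998
5765998 —HB7→ 7^(7 + 1) + 3·7^3 + 3·7^2 + 3·7 —bump→ 8^(8 + 1) + 3·8^3 + 3·8^2 + 3·8 = 134219480 —(−1)→ 134219479
134219479 —HB8→ 8^(8 + 1) + 3·8^3 + 3·8^2 + 2·8 + 7 —bump→ 9^(9 + 1) + 3·9^3 + 3·9^2 + 2·9 + 7 = 3486786856 —(−1)→ 3486786855
3486786855 —HB9→ 9^(9 + 1) + 3·9^3 + 3·9^2 + 2·9 + 6 —bump→ 10^(10 + 1) + 3·10^3 + 3·10^2 + 2·10 + 6 = 100000003326 —(−1)→ 100000003325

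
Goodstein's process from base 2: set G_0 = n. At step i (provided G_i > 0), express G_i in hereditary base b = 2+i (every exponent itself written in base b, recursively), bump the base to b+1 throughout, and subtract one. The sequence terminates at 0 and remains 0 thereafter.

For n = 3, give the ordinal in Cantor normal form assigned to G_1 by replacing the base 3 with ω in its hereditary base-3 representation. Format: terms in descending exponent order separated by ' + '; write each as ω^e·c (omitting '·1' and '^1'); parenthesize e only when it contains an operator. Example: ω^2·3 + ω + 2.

ω

base 2: 3 = 2 + 1; at 3: 3 + 1 = 4; next = 3
base 3: 3 = 3; at 4: 4 = 4; next = 3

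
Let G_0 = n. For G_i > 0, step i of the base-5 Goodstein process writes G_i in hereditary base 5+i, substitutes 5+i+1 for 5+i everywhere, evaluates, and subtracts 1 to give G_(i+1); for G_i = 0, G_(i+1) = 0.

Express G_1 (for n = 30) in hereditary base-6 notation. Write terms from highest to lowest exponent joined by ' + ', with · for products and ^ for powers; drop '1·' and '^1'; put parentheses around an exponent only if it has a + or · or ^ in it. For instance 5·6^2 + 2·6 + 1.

step 0: 30 = 5^2 + 5; sub 6 for 5: 6^2 + 6; = 42; G_1 = 42−1 = 41
step 1: 41 = 6^2 + 5; sub 7 for 6: 7^2 + 5; = 54; G_2 = 54−1 = 53

6^2 + 5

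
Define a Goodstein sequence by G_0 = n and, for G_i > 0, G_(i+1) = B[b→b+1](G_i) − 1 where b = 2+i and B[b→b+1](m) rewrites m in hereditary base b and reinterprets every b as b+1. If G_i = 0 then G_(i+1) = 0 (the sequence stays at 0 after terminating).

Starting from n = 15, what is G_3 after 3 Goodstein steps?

18752

(0) 15|_2 = 2^(2 + 1) + 2^2 + 2 + 1 ↦ 3^(3 + 1) + 3^3 + 3 + 1|_3 = 112 ⇒ 111
(1) 111|_3 = 3^(3 + 1) + 3^3 + 3 ↦ 4^(4 + 1) + 4^4 + 4|_4 = 1284 ⇒ 1283
(2) 1283|_4 = 4^(4 + 1) + 4^4 + 3 ↦ 5^(5 + 1) + 5^5 + 3|_5 = 18753 ⇒ 18752
(3) 18752|_5 = 5^(5 + 1) + 5^5 + 2 ↦ 6^(6 + 1) + 6^6 + 2|_6 = 326594 ⇒ 326593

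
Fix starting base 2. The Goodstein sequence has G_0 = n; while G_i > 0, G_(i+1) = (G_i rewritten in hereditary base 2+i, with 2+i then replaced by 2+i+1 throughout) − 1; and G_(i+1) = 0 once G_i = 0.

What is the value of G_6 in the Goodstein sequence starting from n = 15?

step 0: 15 = 2^(2 + 1) + 2^2 + 2 + 1; sub 3 for 2: 3^(3 + 1) + 3^3 + 3 + 1; = 112; G_1 = 112−1 = 111
step 1: 111 = 3^(3 + 1) + 3^3 + 3; sub 4 for 3: 4^(4 + 1) + 4^4 + 4; = 1284; G_2 = 1284−1 = 1283
step 2: 1283 = 4^(4 + 1) + 4^4 + 3; sub 5 for 4: 5^(5 + 1) + 5^5 + 3; = 18753; G_3 = 18753−1 = 18752
step 3: 18752 = 5^(5 + 1) + 5^5 + 2; sub 6 for 5: 6^(6 + 1) + 6^6 + 2; = 326594; G_4 = 326594−1 = 326593
step 4: 326593 = 6^(6 + 1) + 6^6 + 1; sub 7 for 6: 7^(7 + 1) + 7^7 + 1; = 6588345; G_5 = 6588345−1 = 6588344
step 5: 6588344 = 7^(7 + 1) + 7^7; sub 8 for 7: 8^(8 + 1) + 8^8; = 150994944; G_6 = 150994944−1 = 150994943
step 6: 150994943 = 8^(8 + 1) + 7·8^7 + 7·8^6 + 7·8^5 + 7·8^4 + 7·8^3 + 7·8^2 + 7·8 + 7; sub 9 for 8: 9^(9 + 1) + 7·9^7 + 7·9^6 + 7·9^5 + 7·9^4 + 7·9^3 + 7·9^2 + 7·9 + 7; = 3524450281; G_7 = 3524450281−1 = 3524450280

150994943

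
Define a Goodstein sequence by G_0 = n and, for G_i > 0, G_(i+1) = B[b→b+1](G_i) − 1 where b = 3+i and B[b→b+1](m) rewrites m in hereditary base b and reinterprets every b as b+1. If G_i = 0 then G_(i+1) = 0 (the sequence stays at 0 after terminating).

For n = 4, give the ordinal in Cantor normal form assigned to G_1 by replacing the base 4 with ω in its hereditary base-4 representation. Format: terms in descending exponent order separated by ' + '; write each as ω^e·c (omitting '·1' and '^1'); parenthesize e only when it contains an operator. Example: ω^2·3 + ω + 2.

ω

4 —HB3→ 3 + 1 —bump→ 4 + 1 = 5 —(−1)→ 4
4 —HB4→ 4 —bump→ 5 = 5 —(−1)→ 4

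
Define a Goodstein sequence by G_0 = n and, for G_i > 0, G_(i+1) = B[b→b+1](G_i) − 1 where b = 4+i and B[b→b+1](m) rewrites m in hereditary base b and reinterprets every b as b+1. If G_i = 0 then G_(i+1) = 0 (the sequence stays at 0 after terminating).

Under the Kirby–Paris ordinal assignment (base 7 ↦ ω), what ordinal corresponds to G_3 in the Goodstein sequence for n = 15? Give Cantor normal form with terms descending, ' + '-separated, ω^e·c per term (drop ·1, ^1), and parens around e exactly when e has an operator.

ω·3

G_0 = 15. HB_4(15) = 3·4 + 3. Bump = 18. G_1 = 17.
G_1 = 17. HB_5(17) = 3·5 + 2. Bump = 20. G_2 = 19.
G_2 = 19. HB_6(19) = 3·6 + 1. Bump = 22. G_3 = 21.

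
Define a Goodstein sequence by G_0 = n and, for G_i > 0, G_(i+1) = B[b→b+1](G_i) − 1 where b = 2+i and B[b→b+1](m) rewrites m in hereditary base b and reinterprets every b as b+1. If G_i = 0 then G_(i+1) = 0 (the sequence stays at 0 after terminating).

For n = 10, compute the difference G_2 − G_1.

step 0: 10 = 2^(2 + 1) + 2; sub 3 for 2: 3^(3 + 1) + 3; = 84; G_1 = 84−1 = 83
step 1: 83 = 3^(3 + 1) + 2; sub 4 for 3: 4^(4 + 1) + 2; = 1026; G_2 = 1026−1 = 1025

942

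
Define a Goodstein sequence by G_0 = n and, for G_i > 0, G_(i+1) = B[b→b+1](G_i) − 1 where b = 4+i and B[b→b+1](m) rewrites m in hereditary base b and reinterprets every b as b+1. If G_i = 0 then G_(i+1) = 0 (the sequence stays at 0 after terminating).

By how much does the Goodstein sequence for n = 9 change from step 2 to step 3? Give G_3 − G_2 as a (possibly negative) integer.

(0) 9|_4 = 2·4 + 1 ↦ 2·5 + 1|_5 = 11 ⇒ 10
(1) 10|_5 = 2·5 ↦ 2·6|_6 = 12 ⇒ 11
(2) 11|_6 = 6 + 5 ↦ 7 + 5|_7 = 12 ⇒ 11

0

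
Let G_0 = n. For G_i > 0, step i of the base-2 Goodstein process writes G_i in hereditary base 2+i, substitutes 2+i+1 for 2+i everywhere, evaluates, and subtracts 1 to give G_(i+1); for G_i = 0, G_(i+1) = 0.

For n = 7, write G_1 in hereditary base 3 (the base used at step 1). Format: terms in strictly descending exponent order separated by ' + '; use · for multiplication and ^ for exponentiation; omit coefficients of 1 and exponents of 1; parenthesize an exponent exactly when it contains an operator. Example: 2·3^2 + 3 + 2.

3^3 + 3

(0) 7|_2 = 2^2 + 2 + 1 ↦ 3^3 + 3 + 1|_3 = 31 ⇒ 30
(1) 30|_3 = 3^3 + 3 ↦ 4^4 + 4|_4 = 260 ⇒ 259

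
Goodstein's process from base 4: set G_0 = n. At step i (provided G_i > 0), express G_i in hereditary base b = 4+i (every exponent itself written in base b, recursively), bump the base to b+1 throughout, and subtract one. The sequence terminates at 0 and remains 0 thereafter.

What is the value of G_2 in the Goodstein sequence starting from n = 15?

base 4: 15 = 3·4 + 3; at 5: 3·5 + 3 = 18; next = 17
base 5: 17 = 3·5 + 2; at 6: 3·6 + 2 = 20; next = 19
base 6: 19 = 3·6 + 1; at 7: 3·7 + 1 = 22; next = 21

19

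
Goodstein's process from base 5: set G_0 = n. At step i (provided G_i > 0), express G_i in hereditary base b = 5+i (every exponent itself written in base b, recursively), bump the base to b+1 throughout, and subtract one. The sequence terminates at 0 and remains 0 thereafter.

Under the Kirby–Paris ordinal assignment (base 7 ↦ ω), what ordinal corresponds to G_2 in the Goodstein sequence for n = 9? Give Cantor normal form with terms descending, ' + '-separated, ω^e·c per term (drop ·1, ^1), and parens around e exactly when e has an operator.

ω + 2

[0] 9 ≡ 5 + 4 (base 5). Lift 6: 10. −1: 9.
[1] 9 ≡ 6 + 3 (base 6). Lift 7: 10. −1: 9.
[2] 9 ≡ 7 + 2 (base 7). Lift 8: 10. −1: 9.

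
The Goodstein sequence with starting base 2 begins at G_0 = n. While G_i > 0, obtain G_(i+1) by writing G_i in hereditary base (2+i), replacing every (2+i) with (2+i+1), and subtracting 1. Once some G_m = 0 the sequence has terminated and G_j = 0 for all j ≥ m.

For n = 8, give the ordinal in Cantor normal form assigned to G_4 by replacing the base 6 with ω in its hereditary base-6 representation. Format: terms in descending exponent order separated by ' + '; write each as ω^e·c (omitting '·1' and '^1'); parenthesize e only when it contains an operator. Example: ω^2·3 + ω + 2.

(0) 8|_2 = 2^(2 + 1) ↦ 3^(3 + 1)|_3 = 81 ⇒ 80
(1) 80|_3 = 2·3^3 + 2·3^2 + 2·3 + 2 ↦ 2·4^4 + 2·4^2 + 2·4 + 2|_4 = 554 ⇒ 553
(2) 553|_4 = 2·4^4 + 2·4^2 + 2·4 + 1 ↦ 2·5^5 + 2·5^2 + 2·5 + 1|_5 = 6311 ⇒ 6310
(3) 6310|_5 = 2·5^5 + 2·5^2 + 2·5 ↦ 2·6^6 + 2·6^2 + 2·6|_6 = 93396 ⇒ 93395

ω^ω·2 + ω^2·2 + ω + 5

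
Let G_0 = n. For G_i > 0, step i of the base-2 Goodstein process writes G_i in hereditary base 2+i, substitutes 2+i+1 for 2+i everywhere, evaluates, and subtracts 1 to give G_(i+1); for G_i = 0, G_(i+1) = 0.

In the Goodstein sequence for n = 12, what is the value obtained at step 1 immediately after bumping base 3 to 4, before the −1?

12 —HB2→ 2^(2 + 1) + 2^2 —bump→ 3^(3 + 1) + 3^3 = 108 —(−1)→ 107
107 —HB3→ 3^(3 + 1) + 2·3^2 + 2·3 + 2 —bump→ 4^(4 + 1) + 2·4^2 + 2·4 + 2 = 1066 —(−1)→ 1065

1066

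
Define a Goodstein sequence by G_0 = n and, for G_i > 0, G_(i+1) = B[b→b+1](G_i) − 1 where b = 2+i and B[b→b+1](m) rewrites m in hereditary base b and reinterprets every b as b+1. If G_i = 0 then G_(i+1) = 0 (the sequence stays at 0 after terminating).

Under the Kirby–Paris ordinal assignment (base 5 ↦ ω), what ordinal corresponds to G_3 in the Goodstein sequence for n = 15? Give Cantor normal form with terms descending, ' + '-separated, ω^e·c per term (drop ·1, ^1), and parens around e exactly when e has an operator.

ω^(ω + 1) + ω^ω + 2

15 —HB2→ 2^(2 + 1) + 2^2 + 2 + 1 —bump→ 3^(3 + 1) + 3^3 + 3 + 1 = 112 —(−1)→ 111
111 —HB3→ 3^(3 + 1) + 3^3 + 3 —bump→ 4^(4 + 1) + 4^4 + 4 = 1284 —(−1)→ 1283
1283 —HB4→ 4^(4 + 1) + 4^4 + 3 —bump→ 5^(5 + 1) + 5^5 + 3 = 18753 —(−1)→ 18752
18752 —HB5→ 5^(5 + 1) + 5^5 + 2 —bump→ 6^(6 + 1) + 6^6 + 2 = 326594 —(−1)→ 326593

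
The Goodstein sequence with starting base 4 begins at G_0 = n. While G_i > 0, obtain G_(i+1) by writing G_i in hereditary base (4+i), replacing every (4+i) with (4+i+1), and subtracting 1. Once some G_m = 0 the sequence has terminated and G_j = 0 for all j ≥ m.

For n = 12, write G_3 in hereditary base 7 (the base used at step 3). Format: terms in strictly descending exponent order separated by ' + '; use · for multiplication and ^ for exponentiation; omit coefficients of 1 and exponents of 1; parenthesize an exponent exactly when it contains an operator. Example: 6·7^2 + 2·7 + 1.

step 0: 12 = 3·4; sub 5 for 4: 3·5; = 15; G_1 = 15−1 = 14
step 1: 14 = 2·5 + 4; sub 6 for 5: 2·6 + 4; = 16; G_2 = 16−1 = 15
step 2: 15 = 2·6 + 3; sub 7 for 6: 2·7 + 3; = 17; G_3 = 17−1 = 16
step 3: 16 = 2·7 + 2; sub 8 for 7: 2·8 + 2; = 18; G_4 = 18−1 = 17

2·7 + 2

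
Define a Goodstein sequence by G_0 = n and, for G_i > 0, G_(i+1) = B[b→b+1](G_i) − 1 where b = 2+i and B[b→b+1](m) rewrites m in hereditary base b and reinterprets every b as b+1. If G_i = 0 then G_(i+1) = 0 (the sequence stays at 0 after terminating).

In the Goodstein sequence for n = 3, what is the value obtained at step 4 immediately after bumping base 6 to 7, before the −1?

1

G_0 = 3. HB_2(3) = 2 + 1. Bump = 4. G_1 = 3.
G_1 = 3. HB_3(3) = 3. Bump = 4. G_2 = 3.
G_2 = 3. HB_4(3) = 3. Bump = 3. G_3 = 2.
G_3 = 2. HB_5(2) = 2. Bump = 2. G_4 = 1.
G_4 = 1. HB_6(1) = 1. Bump = 1. G_5 = 0.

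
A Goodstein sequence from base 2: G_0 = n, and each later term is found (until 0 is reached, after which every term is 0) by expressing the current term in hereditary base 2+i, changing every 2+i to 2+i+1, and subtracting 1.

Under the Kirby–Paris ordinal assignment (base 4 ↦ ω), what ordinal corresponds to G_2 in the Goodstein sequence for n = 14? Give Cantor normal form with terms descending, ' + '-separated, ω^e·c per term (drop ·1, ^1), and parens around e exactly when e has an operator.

ω^(ω + 1) + ω^ω + 1

G_0=14  [base 2] 2^(2 + 1) + 2^2 + 2  →[2↦3]→  3^(3 + 1) + 3^3 + 3 = 111  −1 ⇒ G_1=110
G_1=110  [base 3] 3^(3 + 1) + 3^3 + 2  →[3↦4]→  4^(4 + 1) + 4^4 + 2 = 1282  −1 ⇒ G_2=1281
G_2=1281  [base 4] 4^(4 + 1) + 4^4 + 1  →[4↦5]→  5^(5 + 1) + 5^5 + 1 = 18751  −1 ⇒ G_3=18750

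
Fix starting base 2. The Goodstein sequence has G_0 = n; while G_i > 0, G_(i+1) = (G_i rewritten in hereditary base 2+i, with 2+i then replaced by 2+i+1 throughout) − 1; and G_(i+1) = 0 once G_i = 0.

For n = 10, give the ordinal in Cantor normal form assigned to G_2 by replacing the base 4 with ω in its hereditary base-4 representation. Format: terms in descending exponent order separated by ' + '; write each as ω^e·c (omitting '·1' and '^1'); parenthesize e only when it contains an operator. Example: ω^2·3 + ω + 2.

(0) 10|_2 = 2^(2 + 1) + 2 ↦ 3^(3 + 1) + 3|_3 = 84 ⇒ 83
(1) 83|_3 = 3^(3 + 1) + 2 ↦ 4^(4 + 1) + 2|_4 = 1026 ⇒ 1025

ω^(ω + 1) + 1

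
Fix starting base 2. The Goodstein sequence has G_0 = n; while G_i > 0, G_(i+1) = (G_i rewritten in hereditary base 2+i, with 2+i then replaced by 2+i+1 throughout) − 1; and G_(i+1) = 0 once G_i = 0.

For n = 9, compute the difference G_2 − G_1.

G_0=9  [base 2] 2^(2 + 1) + 1  →[2↦3]→  3^(3 + 1) + 1 = 82  −1 ⇒ G_1=81
G_1=81  [base 3] 3^(3 + 1)  →[3↦4]→  4^(4 + 1) = 1024  −1 ⇒ G_2=1023

942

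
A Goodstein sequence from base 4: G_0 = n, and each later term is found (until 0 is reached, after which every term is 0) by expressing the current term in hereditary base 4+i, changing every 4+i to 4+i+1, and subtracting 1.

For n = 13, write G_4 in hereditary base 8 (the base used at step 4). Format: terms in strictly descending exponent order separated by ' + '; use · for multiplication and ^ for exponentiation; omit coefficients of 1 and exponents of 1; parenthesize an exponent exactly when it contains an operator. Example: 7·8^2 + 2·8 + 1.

(0) 13|_4 = 3·4 + 1 ↦ 3·5 + 1|_5 = 16 ⇒ 15
(1) 15|_5 = 3·5 ↦ 3·6|_6 = 18 ⇒ 17
(2) 17|_6 = 2·6 + 5 ↦ 2·7 + 5|_7 = 19 ⇒ 18
(3) 18|_7 = 2·7 + 4 ↦ 2·8 + 4|_8 = 20 ⇒ 19

2·8 + 3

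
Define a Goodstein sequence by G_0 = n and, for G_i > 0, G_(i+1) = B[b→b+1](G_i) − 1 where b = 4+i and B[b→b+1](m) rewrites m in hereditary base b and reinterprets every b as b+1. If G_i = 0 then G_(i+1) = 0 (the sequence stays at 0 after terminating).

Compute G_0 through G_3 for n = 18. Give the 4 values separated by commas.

18, 26, 36, 48

(0) 18|_4 = 4^2 + 2 ↦ 5^2 + 2|_5 = 27 ⇒ 26
(1) 26|_5 = 5^2 + 1 ↦ 6^2 + 1|_6 = 37 ⇒ 36
(2) 36|_6 = 6^2 ↦ 7^2|_7 = 49 ⇒ 48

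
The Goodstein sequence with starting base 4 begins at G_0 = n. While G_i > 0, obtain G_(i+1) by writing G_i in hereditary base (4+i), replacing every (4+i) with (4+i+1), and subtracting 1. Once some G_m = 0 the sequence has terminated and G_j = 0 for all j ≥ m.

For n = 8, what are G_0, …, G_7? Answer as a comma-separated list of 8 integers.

8, 9, 9, 9, 9, 9, 9, 8

G_0 = 8. HB_4(8) = 2·4. Bump = 10. G_1 = 9.
G_1 = 9. HB_5(9) = 5 + 4. Bump = 10. G_2 = 9.
G_2 = 9. HB_6(9) = 6 + 3. Bump = 10. G_3 = 9.
G_3 = 9. HB_7(9) = 7 + 2. Bump = 10. G_4 = 9.
G_4 = 9. HB_8(9) = 8 + 1. Bump = 10. G_5 = 9.
G_5 = 9. HB_9(9) = 9. Bump = 10. G_6 = 9.
G_6 = 9. HB_10(9) = 9. Bump = 9. G_7 = 8.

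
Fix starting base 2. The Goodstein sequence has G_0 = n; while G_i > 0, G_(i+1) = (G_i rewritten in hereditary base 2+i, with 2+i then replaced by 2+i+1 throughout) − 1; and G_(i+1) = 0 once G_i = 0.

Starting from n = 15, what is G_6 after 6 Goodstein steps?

G_0 = 15. HB_2(15) = 2^(2 + 1) + 2^2 + 2 + 1. Bump = 112. G_1 = 111.
G_1 = 111. HB_3(111) = 3^(3 + 1) + 3^3 + 3. Bump = 1284. G_2 = 1283.
G_2 = 1283. HB_4(1283) = 4^(4 + 1) + 4^4 + 3. Bump = 18753. G_3 = 18752.
G_3 = 18752. HB_5(18752) = 5^(5 + 1) + 5^5 + 2. Bump = 326594. G_4 = 326593.
G_4 = 326593. HB_6(326593) = 6^(6 + 1) + 6^6 + 1. Bump = 6588345. G_5 = 6588344.
G_5 = 6588344. HB_7(6588344) = 7^(7 + 1) + 7^7. Bump = 150994944. G_6 = 150994943.

150994943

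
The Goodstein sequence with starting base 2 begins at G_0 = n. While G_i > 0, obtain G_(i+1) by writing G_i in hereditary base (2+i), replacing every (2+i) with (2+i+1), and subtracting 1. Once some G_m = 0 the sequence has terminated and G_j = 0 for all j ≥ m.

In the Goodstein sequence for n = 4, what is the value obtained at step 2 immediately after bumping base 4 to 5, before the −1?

G_0 = 4. HB_2(4) = 2^2. Bump = 27. G_1 = 26.
G_1 = 26. HB_3(26) = 2·3^2 + 2·3 + 2. Bump = 42. G_2 = 41.
G_2 = 41. HB_4(41) = 2·4^2 + 2·4 + 1. Bump = 61. G_3 = 60.

61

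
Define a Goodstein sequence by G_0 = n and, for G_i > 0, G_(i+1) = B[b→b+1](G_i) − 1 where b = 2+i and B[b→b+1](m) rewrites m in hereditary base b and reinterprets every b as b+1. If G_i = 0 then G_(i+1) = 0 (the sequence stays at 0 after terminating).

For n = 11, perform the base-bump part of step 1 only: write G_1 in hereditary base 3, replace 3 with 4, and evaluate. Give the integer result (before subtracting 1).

1028

step 0: 11 = 2^(2 + 1) + 2 + 1; sub 3 for 2: 3^(3 + 1) + 3 + 1; = 85; G_1 = 85−1 = 84
step 1: 84 = 3^(3 + 1) + 3; sub 4 for 3: 4^(4 + 1) + 4; = 1028; G_2 = 1028−1 = 1027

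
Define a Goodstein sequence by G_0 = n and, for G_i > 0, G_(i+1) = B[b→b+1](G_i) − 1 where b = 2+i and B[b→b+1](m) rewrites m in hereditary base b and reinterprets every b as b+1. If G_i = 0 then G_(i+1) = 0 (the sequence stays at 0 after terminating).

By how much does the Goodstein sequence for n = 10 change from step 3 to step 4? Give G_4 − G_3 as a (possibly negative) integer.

264310

G_0=10  [base 2] 2^(2 + 1) + 2  →[2↦3]→  3^(3 + 1) + 3 = 84  −1 ⇒ G_1=83
G_1=83  [base 3] 3^(3 + 1) + 2  →[3↦4]→  4^(4 + 1) + 2 = 1026  −1 ⇒ G_2=1025
G_2=1025  [base 4] 4^(4 + 1) + 1  →[4↦5]→  5^(5 + 1) + 1 = 15626  −1 ⇒ G_3=15625
G_3=15625  [base 5] 5^(5 + 1)  →[5↦6]→  6^(6 + 1) = 279936  −1 ⇒ G_4=279935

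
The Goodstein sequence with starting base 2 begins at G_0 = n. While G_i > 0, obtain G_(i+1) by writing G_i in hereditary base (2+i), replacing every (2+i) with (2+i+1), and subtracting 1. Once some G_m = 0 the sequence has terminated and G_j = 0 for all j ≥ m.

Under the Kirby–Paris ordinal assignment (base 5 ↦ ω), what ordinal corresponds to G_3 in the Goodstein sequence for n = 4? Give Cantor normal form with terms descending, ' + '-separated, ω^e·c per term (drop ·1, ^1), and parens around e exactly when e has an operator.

base 2: 4 = 2^2; at 3: 3^3 = 27; next = 26
base 3: 26 = 2·3^2 + 2·3 + 2; at 4: 2·4^2 + 2·4 + 2 = 42; next = 41
base 4: 41 = 2·4^2 + 2·4 + 1; at 5: 2·5^2 + 2·5 + 1 = 61; next = 60
base 5: 60 = 2·5^2 + 2·5; at 6: 2·6^2 + 2·6 = 84; next = 83

ω^2·2 + ω·2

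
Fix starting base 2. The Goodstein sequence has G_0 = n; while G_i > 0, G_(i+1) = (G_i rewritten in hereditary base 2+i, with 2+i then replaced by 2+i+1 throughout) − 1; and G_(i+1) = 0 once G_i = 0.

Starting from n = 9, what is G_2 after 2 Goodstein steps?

1023

(0) 9|_2 = 2^(2 + 1) + 1 ↦ 3^(3 + 1) + 1|_3 = 82 ⇒ 81
(1) 81|_3 = 3^(3 + 1) ↦ 4^(4 + 1)|_4 = 1024 ⇒ 1023
(2) 1023|_4 = 3·4^4 + 3·4^3 + 3·4^2 + 3·4 + 3 ↦ 3·5^5 + 3·5^3 + 3·5^2 + 3·5 + 3|_5 = 9843 ⇒ 9842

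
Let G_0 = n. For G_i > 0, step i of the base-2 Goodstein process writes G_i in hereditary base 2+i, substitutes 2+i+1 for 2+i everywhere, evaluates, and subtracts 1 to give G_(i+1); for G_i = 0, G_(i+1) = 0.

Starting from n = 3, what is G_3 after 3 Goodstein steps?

G_0=3  [base 2] 2 + 1  →[2↦3]→  3 + 1 = 4  −1 ⇒ G_1=3
G_1=3  [base 3] 3  →[3↦4]→  4 = 4  −1 ⇒ G_2=3
G_2=3  [base 4] 3  →[4↦5]→  3 = 3  −1 ⇒ G_3=2
G_3=2  [base 5] 2  →[5↦6]→  2 = 2  −1 ⇒ G_4=1

2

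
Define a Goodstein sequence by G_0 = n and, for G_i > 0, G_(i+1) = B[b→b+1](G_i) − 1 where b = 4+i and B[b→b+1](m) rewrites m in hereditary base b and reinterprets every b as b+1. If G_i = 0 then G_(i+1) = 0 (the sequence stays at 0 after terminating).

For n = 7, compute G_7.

4

(0) 7|_4 = 4 + 3 ↦ 5 + 3|_5 = 8 ⇒ 7
(1) 7|_5 = 5 + 2 ↦ 6 + 2|_6 = 8 ⇒ 7
(2) 7|_6 = 6 + 1 ↦ 7 + 1|_7 = 8 ⇒ 7
(3) 7|_7 = 7 ↦ 8|_8 = 8 ⇒ 7
(4) 7|_8 = 7 ↦ 7|_9 = 7 ⇒ 6
(5) 6|_9 = 6 ↦ 6|_10 = 6 ⇒ 5
(6) 5|_10 = 5 ↦ 5|_11 = 5 ⇒ 4
(7) 4|_11 = 4 ↦ 4|_12 = 4 ⇒ 3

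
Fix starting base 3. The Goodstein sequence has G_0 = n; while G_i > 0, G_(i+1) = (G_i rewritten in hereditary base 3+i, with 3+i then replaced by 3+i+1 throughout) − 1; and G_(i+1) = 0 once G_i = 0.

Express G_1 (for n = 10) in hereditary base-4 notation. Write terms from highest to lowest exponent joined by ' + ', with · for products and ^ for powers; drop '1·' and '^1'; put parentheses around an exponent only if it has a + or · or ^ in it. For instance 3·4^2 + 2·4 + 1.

4^2

G_0=10  [base 3] 3^2 + 1  →[3↦4]→  4^2 + 1 = 17  −1 ⇒ G_1=16
G_1=16  [base 4] 4^2  →[4↦5]→  5^2 = 25  −1 ⇒ G_2=24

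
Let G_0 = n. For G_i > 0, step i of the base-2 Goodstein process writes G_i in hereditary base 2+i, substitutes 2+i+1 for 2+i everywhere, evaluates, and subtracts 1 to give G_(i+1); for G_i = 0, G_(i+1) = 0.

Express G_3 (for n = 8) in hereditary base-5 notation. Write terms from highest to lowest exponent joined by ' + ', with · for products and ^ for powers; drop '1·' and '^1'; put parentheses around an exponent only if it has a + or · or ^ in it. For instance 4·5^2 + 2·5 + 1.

2·5^5 + 2·5^2 + 2·5

[0] 8 ≡ 2^(2 + 1) (base 2). Lift 3: 81. −1: 80.
[1] 80 ≡ 2·3^3 + 2·3^2 + 2·3 + 2 (base 3). Lift 4: 554. −1: 553.
[2] 553 ≡ 2·4^4 + 2·4^2 + 2·4 + 1 (base 4). Lift 5: 6311. −1: 6310.
[3] 6310 ≡ 2·5^5 + 2·5^2 + 2·5 (base 5). Lift 6: 93396. −1: 93395.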